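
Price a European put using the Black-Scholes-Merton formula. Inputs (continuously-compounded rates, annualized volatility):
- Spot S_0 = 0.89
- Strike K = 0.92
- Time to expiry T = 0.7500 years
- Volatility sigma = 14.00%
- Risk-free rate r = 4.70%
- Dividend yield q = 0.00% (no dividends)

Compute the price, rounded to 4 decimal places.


Answer: Price = 0.0421

Derivation:
d1 = (ln(S/K) + (r - q + 0.5*sigma^2) * T) / (sigma * sqrt(T)) = 0.07792408
d2 = d1 - sigma * sqrt(T) = -0.04331948
exp(-rT) = 0.96536405; exp(-qT) = 1.00000000
P = K * exp(-rT) * N(-d2) - S_0 * exp(-qT) * N(-d1)
N(-d1) = 0.46894422; N(-d2) = 0.51727657
P = 0.9200 * 0.96536405 * 0.51727657 - 0.8900 * 1.00000000 * 0.46894422 = 0.0421


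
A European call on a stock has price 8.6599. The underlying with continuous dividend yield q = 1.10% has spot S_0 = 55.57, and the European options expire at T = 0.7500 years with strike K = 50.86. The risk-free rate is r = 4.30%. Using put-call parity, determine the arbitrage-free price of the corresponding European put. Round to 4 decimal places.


Answer: Put price = 2.7924

Derivation:
Put-call parity: C - P = S_0 * exp(-qT) - K * exp(-rT).
S_0 * exp(-qT) = 55.5700 * 0.99178394 = 55.11343343
K * exp(-rT) = 50.8600 * 0.96826449 = 49.24593174
P = C - S*exp(-qT) + K*exp(-rT)
P = 8.6599 - 55.11343343 + 49.24593174 = 2.7924


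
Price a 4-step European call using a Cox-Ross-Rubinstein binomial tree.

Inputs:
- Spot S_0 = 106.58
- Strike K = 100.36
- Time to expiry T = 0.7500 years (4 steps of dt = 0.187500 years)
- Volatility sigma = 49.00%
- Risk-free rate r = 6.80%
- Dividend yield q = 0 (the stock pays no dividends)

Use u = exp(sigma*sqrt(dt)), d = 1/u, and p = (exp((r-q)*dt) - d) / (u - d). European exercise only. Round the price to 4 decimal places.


dt = T/N = 0.187500
u = exp(sigma*sqrt(dt)) = 1.236366; d = 1/u = 0.808822
p = (exp((r-q)*dt) - d) / (u - d) = 0.477166
Discount per step: exp(-r*dt) = 0.987331
Stock lattice S(k, i) with i counting down-moves:
  k=0: S(0,0) = 106.5800
  k=1: S(1,0) = 131.7719; S(1,1) = 86.2043
  k=2: S(2,0) = 162.9182; S(2,1) = 106.5800; S(2,2) = 69.7239
  k=3: S(3,0) = 201.4265; S(3,1) = 131.7719; S(3,2) = 86.2043; S(3,3) = 56.3943
  k=4: S(4,0) = 249.0368; S(4,1) = 162.9182; S(4,2) = 106.5800; S(4,3) = 69.7239; S(4,4) = 45.6129
Terminal payoffs V(N, i) = max(S_T - K, 0):
  V(4,0) = 148.676824; V(4,1) = 62.558215; V(4,2) = 6.220000; V(4,3) = 0.000000; V(4,4) = 0.000000
Backward induction: V(k, i) = exp(-r*dt) * [p * V(k+1, i) + (1-p) * V(k+1, i+1)].
  V(3,0) = exp(-r*dt) * [p*148.676824 + (1-p)*62.558215] = 102.337967
  V(3,1) = exp(-r*dt) * [p*62.558215 + (1-p)*6.220000] = 32.683328
  V(3,2) = exp(-r*dt) * [p*6.220000 + (1-p)*0.000000] = 2.930374
  V(3,3) = exp(-r*dt) * [p*0.000000 + (1-p)*0.000000] = 0.000000
  V(2,0) = exp(-r*dt) * [p*102.337967 + (1-p)*32.683328] = 65.085041
  V(2,1) = exp(-r*dt) * [p*32.683328 + (1-p)*2.930374] = 16.910498
  V(2,2) = exp(-r*dt) * [p*2.930374 + (1-p)*0.000000] = 1.380561
  V(1,0) = exp(-r*dt) * [p*65.085041 + (1-p)*16.910498] = 39.392308
  V(1,1) = exp(-r*dt) * [p*16.910498 + (1-p)*1.380561] = 8.679554
  V(0,0) = exp(-r*dt) * [p*39.392308 + (1-p)*8.679554] = 23.039023

Answer: Price = V(0,0) = 23.0390


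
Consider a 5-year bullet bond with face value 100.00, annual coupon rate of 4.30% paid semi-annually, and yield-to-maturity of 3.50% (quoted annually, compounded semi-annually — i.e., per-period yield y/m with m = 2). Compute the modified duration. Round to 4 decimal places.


Coupon per period c = face * coupon_rate / m = 2.150000
Periods per year m = 2; per-period yield y/m = 0.017500
Number of cashflows N = 10
Cashflows (t years, CF_t, discount factor 1/(1+y/m)^(m*t), PV):
  t = 0.5000: CF_t = 2.150000, DF = 0.982801, PV = 2.113022
  t = 1.0000: CF_t = 2.150000, DF = 0.965898, PV = 2.076680
  t = 1.5000: CF_t = 2.150000, DF = 0.949285, PV = 2.040963
  t = 2.0000: CF_t = 2.150000, DF = 0.932959, PV = 2.005861
  t = 2.5000: CF_t = 2.150000, DF = 0.916913, PV = 1.971362
  t = 3.0000: CF_t = 2.150000, DF = 0.901143, PV = 1.937456
  t = 3.5000: CF_t = 2.150000, DF = 0.885644, PV = 1.904134
  t = 4.0000: CF_t = 2.150000, DF = 0.870412, PV = 1.871385
  t = 4.5000: CF_t = 2.150000, DF = 0.855441, PV = 1.839199
  t = 5.0000: CF_t = 102.150000, DF = 0.840729, PV = 85.880426
Price P = sum_t PV_t = 103.640489
First compute Macaulay numerator sum_t t * PV_t:
  t * PV_t at t = 0.5000: 1.056511
  t * PV_t at t = 1.0000: 2.076680
  t * PV_t at t = 1.5000: 3.061445
  t * PV_t at t = 2.0000: 4.011722
  t * PV_t at t = 2.5000: 4.928405
  t * PV_t at t = 3.0000: 5.812369
  t * PV_t at t = 3.5000: 6.664469
  t * PV_t at t = 4.0000: 7.485540
  t * PV_t at t = 4.5000: 8.276395
  t * PV_t at t = 5.0000: 429.402132
Macaulay duration D = 472.775668 / 103.640489 = 4.561689
Modified duration = D / (1 + y/m) = 4.561689 / (1 + 0.017500) = 4.483232

Answer: Modified duration = 4.4832


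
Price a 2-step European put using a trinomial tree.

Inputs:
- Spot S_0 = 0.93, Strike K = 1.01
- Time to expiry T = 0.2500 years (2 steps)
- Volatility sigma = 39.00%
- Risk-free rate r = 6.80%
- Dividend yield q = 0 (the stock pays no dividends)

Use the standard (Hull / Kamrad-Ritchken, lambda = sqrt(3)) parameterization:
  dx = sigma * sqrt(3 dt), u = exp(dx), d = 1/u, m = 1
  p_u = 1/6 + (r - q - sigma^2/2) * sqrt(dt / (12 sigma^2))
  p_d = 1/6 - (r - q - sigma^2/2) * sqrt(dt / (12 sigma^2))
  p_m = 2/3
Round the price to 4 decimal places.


dt = T/N = 0.125000; dx = sigma*sqrt(3*dt) = 0.238825
u = exp(dx) = 1.269757; d = 1/u = 0.787552
p_u = 0.164560, p_m = 0.666667, p_d = 0.168773
Discount per step: exp(-r*dt) = 0.991536
Stock lattice S(k, j) with j the centered position index:
  k=0: S(0,+0) = 0.9300
  k=1: S(1,-1) = 0.7324; S(1,+0) = 0.9300; S(1,+1) = 1.1809
  k=2: S(2,-2) = 0.5768; S(2,-1) = 0.7324; S(2,+0) = 0.9300; S(2,+1) = 1.1809; S(2,+2) = 1.4994
Terminal payoffs V(N, j) = max(K - S_T, 0):
  V(2,-2) = 0.433178; V(2,-1) = 0.277576; V(2,+0) = 0.080000; V(2,+1) = 0.000000; V(2,+2) = 0.000000
Backward induction: V(k, j) = exp(-r*dt) * [p_u * V(k+1, j+1) + p_m * V(k+1, j) + p_d * V(k+1, j-1)]
  V(1,-1) = exp(-r*dt) * [p_u*0.080000 + p_m*0.277576 + p_d*0.433178] = 0.269028
  V(1,+0) = exp(-r*dt) * [p_u*0.000000 + p_m*0.080000 + p_d*0.277576] = 0.099333
  V(1,+1) = exp(-r*dt) * [p_u*0.000000 + p_m*0.000000 + p_d*0.080000] = 0.013388
  V(0,+0) = exp(-r*dt) * [p_u*0.013388 + p_m*0.099333 + p_d*0.269028] = 0.112866

Answer: Price = V(0,0) = 0.1129


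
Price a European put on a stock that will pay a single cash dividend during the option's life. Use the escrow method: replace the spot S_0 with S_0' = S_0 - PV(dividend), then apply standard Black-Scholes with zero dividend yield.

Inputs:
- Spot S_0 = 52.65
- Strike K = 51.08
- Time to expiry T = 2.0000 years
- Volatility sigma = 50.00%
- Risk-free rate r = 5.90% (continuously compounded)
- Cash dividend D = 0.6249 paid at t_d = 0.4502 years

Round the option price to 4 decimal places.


PV(D) = D * exp(-r * t_d) = 0.6249 * 0.97378786 = 0.60852003
S_0' = S_0 - PV(D) = 52.6500 - 0.60852003 = 52.04147997
d1 = (ln(S_0'/K) + (r + sigma^2/2)*T) / (sigma*sqrt(T)) = 0.54680293
d2 = d1 - sigma*sqrt(T) = -0.16030385
exp(-rT) = 0.88869605
N(-d1) = 0.29225706; N(-d2) = 0.56367914
P = K * exp(-rT) * N(-d2) - S_0' * N(-d1) = 51.0800 * 0.88869605 * 0.56367914 - 52.04147997 * 0.29225706 = 10.3785

Answer: Price = 10.3785


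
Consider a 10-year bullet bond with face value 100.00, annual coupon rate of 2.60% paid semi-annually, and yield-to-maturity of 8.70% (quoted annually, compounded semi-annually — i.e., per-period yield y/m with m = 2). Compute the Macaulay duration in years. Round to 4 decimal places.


Coupon per period c = face * coupon_rate / m = 1.300000
Periods per year m = 2; per-period yield y/m = 0.043500
Number of cashflows N = 20
Cashflows (t years, CF_t, discount factor 1/(1+y/m)^(m*t), PV):
  t = 0.5000: CF_t = 1.300000, DF = 0.958313, PV = 1.245807
  t = 1.0000: CF_t = 1.300000, DF = 0.918365, PV = 1.193874
  t = 1.5000: CF_t = 1.300000, DF = 0.880081, PV = 1.144105
  t = 2.0000: CF_t = 1.300000, DF = 0.843393, PV = 1.096411
  t = 2.5000: CF_t = 1.300000, DF = 0.808235, PV = 1.050706
  t = 3.0000: CF_t = 1.300000, DF = 0.774543, PV = 1.006905
  t = 3.5000: CF_t = 1.300000, DF = 0.742254, PV = 0.964931
  t = 4.0000: CF_t = 1.300000, DF = 0.711312, PV = 0.924706
  t = 4.5000: CF_t = 1.300000, DF = 0.681660, PV = 0.886158
  t = 5.0000: CF_t = 1.300000, DF = 0.653244, PV = 0.849217
  t = 5.5000: CF_t = 1.300000, DF = 0.626013, PV = 0.813816
  t = 6.0000: CF_t = 1.300000, DF = 0.599916, PV = 0.779891
  t = 6.5000: CF_t = 1.300000, DF = 0.574908, PV = 0.747380
  t = 7.0000: CF_t = 1.300000, DF = 0.550942, PV = 0.716224
  t = 7.5000: CF_t = 1.300000, DF = 0.527975, PV = 0.686367
  t = 8.0000: CF_t = 1.300000, DF = 0.505965, PV = 0.657755
  t = 8.5000: CF_t = 1.300000, DF = 0.484873, PV = 0.630335
  t = 9.0000: CF_t = 1.300000, DF = 0.464661, PV = 0.604059
  t = 9.5000: CF_t = 1.300000, DF = 0.445290, PV = 0.578878
  t = 10.0000: CF_t = 101.300000, DF = 0.426728, PV = 43.227526
Price P = sum_t PV_t = 59.805052
Macaulay numerator sum_t t * PV_t:
  t * PV_t at t = 0.5000: 0.622904
  t * PV_t at t = 1.0000: 1.193874
  t * PV_t at t = 1.5000: 1.716158
  t * PV_t at t = 2.0000: 2.192823
  t * PV_t at t = 2.5000: 2.626764
  t * PV_t at t = 3.0000: 3.020716
  t * PV_t at t = 3.5000: 3.377258
  t * PV_t at t = 4.0000: 3.698824
  t * PV_t at t = 4.5000: 3.987712
  t * PV_t at t = 5.0000: 4.246086
  t * PV_t at t = 5.5000: 4.475989
  t * PV_t at t = 6.0000: 4.679346
  t * PV_t at t = 6.5000: 4.857970
  t * PV_t at t = 7.0000: 5.013570
  t * PV_t at t = 7.5000: 5.147754
  t * PV_t at t = 8.0000: 5.262039
  t * PV_t at t = 8.5000: 5.357850
  t * PV_t at t = 9.0000: 5.436529
  t * PV_t at t = 9.5000: 5.499337
  t * PV_t at t = 10.0000: 432.275257
Macaulay duration D = (sum_t t * PV_t) / P = 504.688761 / 59.805052 = 8.438898

Answer: Macaulay duration = 8.4389 years


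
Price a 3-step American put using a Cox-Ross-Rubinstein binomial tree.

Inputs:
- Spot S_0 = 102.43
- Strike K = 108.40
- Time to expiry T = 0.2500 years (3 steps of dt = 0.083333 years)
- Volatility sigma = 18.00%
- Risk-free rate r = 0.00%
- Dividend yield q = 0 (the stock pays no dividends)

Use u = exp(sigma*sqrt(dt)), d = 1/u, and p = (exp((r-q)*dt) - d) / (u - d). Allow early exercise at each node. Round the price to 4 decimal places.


dt = T/N = 0.083333
u = exp(sigma*sqrt(dt)) = 1.053335; d = 1/u = 0.949365
p = (exp((r-q)*dt) - d) / (u - d) = 0.487013
Discount per step: exp(-r*dt) = 1.000000
Stock lattice S(k, i) with i counting down-moves:
  k=0: S(0,0) = 102.4300
  k=1: S(1,0) = 107.8931; S(1,1) = 97.2435
  k=2: S(2,0) = 113.6476; S(2,1) = 102.4300; S(2,2) = 92.3196
  k=3: S(3,0) = 119.7090; S(3,1) = 107.8931; S(3,2) = 97.2435; S(3,3) = 87.6450
Terminal payoffs V(N, i) = max(K - S_T, 0):
  V(3,0) = 0.000000; V(3,1) = 0.506874; V(3,2) = 11.156503; V(3,3) = 20.754956
Backward induction: V(k, i) = exp(-r*dt) * [p * V(k+1, i) + (1-p) * V(k+1, i+1)]; then take max(V_cont, immediate exercise) for American.
  V(2,0) = exp(-r*dt) * [p*0.000000 + (1-p)*0.506874] = 0.260020; exercise = 0.000000; V(2,0) = max -> 0.260020
  V(2,1) = exp(-r*dt) * [p*0.506874 + (1-p)*11.156503] = 5.970000; exercise = 5.970000; V(2,1) = max -> 5.970000
  V(2,2) = exp(-r*dt) * [p*11.156503 + (1-p)*20.754956] = 16.080389; exercise = 16.080389; V(2,2) = max -> 16.080389
  V(1,0) = exp(-r*dt) * [p*0.260020 + (1-p)*5.970000] = 3.189168; exercise = 0.506874; V(1,0) = max -> 3.189168
  V(1,1) = exp(-r*dt) * [p*5.970000 + (1-p)*16.080389] = 11.156503; exercise = 11.156503; V(1,1) = max -> 11.156503
  V(0,0) = exp(-r*dt) * [p*3.189168 + (1-p)*11.156503] = 7.276311; exercise = 5.970000; V(0,0) = max -> 7.276311

Answer: Price = V(0,0) = 7.2763


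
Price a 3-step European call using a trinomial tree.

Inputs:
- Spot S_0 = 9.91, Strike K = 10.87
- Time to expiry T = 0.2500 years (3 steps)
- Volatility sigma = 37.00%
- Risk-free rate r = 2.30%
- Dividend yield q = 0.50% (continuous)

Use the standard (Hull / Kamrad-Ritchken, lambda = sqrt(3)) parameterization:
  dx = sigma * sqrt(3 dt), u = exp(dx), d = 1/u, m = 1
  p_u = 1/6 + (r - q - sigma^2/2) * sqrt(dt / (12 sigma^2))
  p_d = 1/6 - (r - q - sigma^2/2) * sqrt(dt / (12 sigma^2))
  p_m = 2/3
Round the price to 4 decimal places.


Answer: Price = V(0,0) = 0.4211

Derivation:
dt = T/N = 0.083333; dx = sigma*sqrt(3*dt) = 0.185000
u = exp(dx) = 1.203218; d = 1/u = 0.831104
p_u = 0.155304, p_m = 0.666667, p_d = 0.178029
Discount per step: exp(-r*dt) = 0.998085
Stock lattice S(k, j) with j the centered position index:
  k=0: S(0,+0) = 9.9100
  k=1: S(1,-1) = 8.2362; S(1,+0) = 9.9100; S(1,+1) = 11.9239
  k=2: S(2,-2) = 6.8452; S(2,-1) = 8.2362; S(2,+0) = 9.9100; S(2,+1) = 11.9239; S(2,+2) = 14.3471
  k=3: S(3,-3) = 5.6891; S(3,-2) = 6.8452; S(3,-1) = 8.2362; S(3,+0) = 9.9100; S(3,+1) = 11.9239; S(3,+2) = 14.3471; S(3,+3) = 17.2626
Terminal payoffs V(N, j) = max(S_T - K, 0):
  V(3,-3) = 0.000000; V(3,-2) = 0.000000; V(3,-1) = 0.000000; V(3,+0) = 0.000000; V(3,+1) = 1.053895; V(3,+2) = 3.477050; V(3,+3) = 6.392635
Backward induction: V(k, j) = exp(-r*dt) * [p_u * V(k+1, j+1) + p_m * V(k+1, j) + p_d * V(k+1, j-1)]
  V(2,-2) = exp(-r*dt) * [p_u*0.000000 + p_m*0.000000 + p_d*0.000000] = 0.000000
  V(2,-1) = exp(-r*dt) * [p_u*0.000000 + p_m*0.000000 + p_d*0.000000] = 0.000000
  V(2,+0) = exp(-r*dt) * [p_u*1.053895 + p_m*0.000000 + p_d*0.000000] = 0.163361
  V(2,+1) = exp(-r*dt) * [p_u*3.477050 + p_m*1.053895 + p_d*0.000000] = 1.240217
  V(2,+2) = exp(-r*dt) * [p_u*6.392635 + p_m*3.477050 + p_d*1.053895] = 3.491761
  V(1,-1) = exp(-r*dt) * [p_u*0.163361 + p_m*0.000000 + p_d*0.000000] = 0.025322
  V(1,+0) = exp(-r*dt) * [p_u*1.240217 + p_m*0.163361 + p_d*0.000000] = 0.300941
  V(1,+1) = exp(-r*dt) * [p_u*3.491761 + p_m*1.240217 + p_d*0.163361] = 1.395502
  V(0,+0) = exp(-r*dt) * [p_u*1.395502 + p_m*0.300941 + p_d*0.025322] = 0.421054


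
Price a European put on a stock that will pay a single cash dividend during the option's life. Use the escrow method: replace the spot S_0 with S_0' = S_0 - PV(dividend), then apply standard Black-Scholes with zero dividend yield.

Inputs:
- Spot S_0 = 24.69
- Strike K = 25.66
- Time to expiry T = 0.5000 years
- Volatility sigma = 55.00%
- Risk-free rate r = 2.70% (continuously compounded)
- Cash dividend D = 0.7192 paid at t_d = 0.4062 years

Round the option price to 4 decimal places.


Answer: Price = 4.5052

Derivation:
PV(D) = D * exp(-r * t_d) = 0.7192 * 0.98909252 = 0.71135534
S_0' = S_0 - PV(D) = 24.6900 - 0.71135534 = 23.97864466
d1 = (ln(S_0'/K) + (r + sigma^2/2)*T) / (sigma*sqrt(T)) = 0.05491075
d2 = d1 - sigma*sqrt(T) = -0.33399798
exp(-rT) = 0.98659072
N(-d1) = 0.47810478; N(-d2) = 0.63080946
P = K * exp(-rT) * N(-d2) - S_0' * N(-d1) = 25.6600 * 0.98659072 * 0.63080946 - 23.97864466 * 0.47810478 = 4.5052


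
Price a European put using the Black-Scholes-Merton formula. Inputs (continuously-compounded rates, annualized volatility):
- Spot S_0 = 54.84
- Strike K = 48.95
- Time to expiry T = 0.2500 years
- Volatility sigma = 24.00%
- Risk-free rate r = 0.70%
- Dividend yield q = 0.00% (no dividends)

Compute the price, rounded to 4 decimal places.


d1 = (ln(S/K) + (r - q + 0.5*sigma^2) * T) / (sigma * sqrt(T)) = 1.02142071
d2 = d1 - sigma * sqrt(T) = 0.90142071
exp(-rT) = 0.99825153; exp(-qT) = 1.00000000
P = K * exp(-rT) * N(-d2) - S_0 * exp(-qT) * N(-d1)
N(-d1) = 0.15352758; N(-d2) = 0.18368234
P = 48.9500 * 0.99825153 * 0.18368234 - 54.8400 * 1.00000000 * 0.15352758 = 0.5561

Answer: Price = 0.5561


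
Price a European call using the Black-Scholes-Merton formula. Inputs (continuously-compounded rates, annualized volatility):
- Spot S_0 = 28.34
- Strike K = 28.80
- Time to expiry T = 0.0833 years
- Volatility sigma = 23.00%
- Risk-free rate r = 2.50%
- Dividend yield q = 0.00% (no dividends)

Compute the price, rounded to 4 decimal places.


d1 = (ln(S/K) + (r - q + 0.5*sigma^2) * T) / (sigma * sqrt(T)) = -0.17799054
d2 = d1 - sigma * sqrt(T) = -0.24437254
exp(-rT) = 0.99791967; exp(-qT) = 1.00000000
C = S_0 * exp(-qT) * N(d1) - K * exp(-rT) * N(d2)
N(d1) = 0.42936520; N(d2) = 0.40347115
C = 28.3400 * 1.00000000 * 0.42936520 - 28.8000 * 0.99791967 * 0.40347115 = 0.5724

Answer: Price = 0.5724


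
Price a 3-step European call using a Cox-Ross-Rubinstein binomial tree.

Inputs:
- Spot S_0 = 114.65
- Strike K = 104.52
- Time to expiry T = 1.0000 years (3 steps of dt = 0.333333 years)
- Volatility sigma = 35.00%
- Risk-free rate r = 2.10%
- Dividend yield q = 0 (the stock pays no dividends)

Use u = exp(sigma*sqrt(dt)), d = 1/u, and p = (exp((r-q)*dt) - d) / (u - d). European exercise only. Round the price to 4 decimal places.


Answer: Price = V(0,0) = 22.7587

Derivation:
dt = T/N = 0.333333
u = exp(sigma*sqrt(dt)) = 1.223937; d = 1/u = 0.817036
p = (exp((r-q)*dt) - d) / (u - d) = 0.466917
Discount per step: exp(-r*dt) = 0.993024
Stock lattice S(k, i) with i counting down-moves:
  k=0: S(0,0) = 114.6500
  k=1: S(1,0) = 140.3244; S(1,1) = 93.6731
  k=2: S(2,0) = 171.7482; S(2,1) = 114.6500; S(2,2) = 76.5343
  k=3: S(3,0) = 210.2089; S(3,1) = 140.3244; S(3,2) = 93.6731; S(3,3) = 62.5312
Terminal payoffs V(N, i) = max(S_T - K, 0):
  V(3,0) = 105.688899; V(3,1) = 35.804360; V(3,2) = 0.000000; V(3,3) = 0.000000
Backward induction: V(k, i) = exp(-r*dt) * [p * V(k+1, i) + (1-p) * V(k+1, i+1)].
  V(2,0) = exp(-r*dt) * [p*105.688899 + (1-p)*35.804360] = 67.957242
  V(2,1) = exp(-r*dt) * [p*35.804360 + (1-p)*0.000000] = 16.601035
  V(2,2) = exp(-r*dt) * [p*0.000000 + (1-p)*0.000000] = 0.000000
  V(1,0) = exp(-r*dt) * [p*67.957242 + (1-p)*16.601035] = 40.297032
  V(1,1) = exp(-r*dt) * [p*16.601035 + (1-p)*0.000000] = 7.697229
  V(0,0) = exp(-r*dt) * [p*40.297032 + (1-p)*7.697229] = 22.758748


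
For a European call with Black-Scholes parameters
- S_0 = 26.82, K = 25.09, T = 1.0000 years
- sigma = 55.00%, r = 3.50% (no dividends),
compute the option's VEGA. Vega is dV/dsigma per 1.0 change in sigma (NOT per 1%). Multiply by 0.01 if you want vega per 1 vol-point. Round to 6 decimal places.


d1 = 0.4598700318; d2 = -0.0901299682
phi(d1) = 0.3589117450; exp(-qT) = 1.0000000000; exp(-rT) = 0.9656054163
Vega = S * exp(-qT) * phi(d1) * sqrt(T) = 26.8200 * 1.0000000000 * 0.3589117450 * 1.0000000000 = 9.626013

Answer: Vega = 9.626013


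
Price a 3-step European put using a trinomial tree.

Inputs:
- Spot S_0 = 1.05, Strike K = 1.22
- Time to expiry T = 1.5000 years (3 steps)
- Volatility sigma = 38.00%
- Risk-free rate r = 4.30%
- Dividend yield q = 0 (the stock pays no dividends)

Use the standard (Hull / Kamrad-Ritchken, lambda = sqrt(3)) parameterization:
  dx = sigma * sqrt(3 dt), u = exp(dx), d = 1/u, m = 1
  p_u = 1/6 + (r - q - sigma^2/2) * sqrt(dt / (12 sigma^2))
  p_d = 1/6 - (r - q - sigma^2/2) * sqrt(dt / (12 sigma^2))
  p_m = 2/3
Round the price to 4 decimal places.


Answer: Price = V(0,0) = 0.2562

Derivation:
dt = T/N = 0.500000; dx = sigma*sqrt(3*dt) = 0.465403
u = exp(dx) = 1.592656; d = 1/u = 0.627882
p_u = 0.150981, p_m = 0.666667, p_d = 0.182352
Discount per step: exp(-r*dt) = 0.978729
Stock lattice S(k, j) with j the centered position index:
  k=0: S(0,+0) = 1.0500
  k=1: S(1,-1) = 0.6593; S(1,+0) = 1.0500; S(1,+1) = 1.6723
  k=2: S(2,-2) = 0.4139; S(2,-1) = 0.6593; S(2,+0) = 1.0500; S(2,+1) = 1.6723; S(2,+2) = 2.6634
  k=3: S(3,-3) = 0.2599; S(3,-2) = 0.4139; S(3,-1) = 0.6593; S(3,+0) = 1.0500; S(3,+1) = 1.6723; S(3,+2) = 2.6634; S(3,+3) = 4.2418
Terminal payoffs V(N, j) = max(K - S_T, 0):
  V(3,-3) = 0.960090; V(3,-2) = 0.806052; V(3,-1) = 0.560724; V(3,+0) = 0.170000; V(3,+1) = 0.000000; V(3,+2) = 0.000000; V(3,+3) = 0.000000
Backward induction: V(k, j) = exp(-r*dt) * [p_u * V(k+1, j+1) + p_m * V(k+1, j) + p_d * V(k+1, j-1)]
  V(2,-2) = exp(-r*dt) * [p_u*0.560724 + p_m*0.806052 + p_d*0.960090] = 0.780147
  V(2,-1) = exp(-r*dt) * [p_u*0.170000 + p_m*0.560724 + p_d*0.806052] = 0.534844
  V(2,+0) = exp(-r*dt) * [p_u*0.000000 + p_m*0.170000 + p_d*0.560724] = 0.210997
  V(2,+1) = exp(-r*dt) * [p_u*0.000000 + p_m*0.000000 + p_d*0.170000] = 0.030340
  V(2,+2) = exp(-r*dt) * [p_u*0.000000 + p_m*0.000000 + p_d*0.000000] = 0.000000
  V(1,-1) = exp(-r*dt) * [p_u*0.210997 + p_m*0.534844 + p_d*0.780147] = 0.519393
  V(1,+0) = exp(-r*dt) * [p_u*0.030340 + p_m*0.210997 + p_d*0.534844] = 0.237611
  V(1,+1) = exp(-r*dt) * [p_u*0.000000 + p_m*0.030340 + p_d*0.210997] = 0.057454
  V(0,+0) = exp(-r*dt) * [p_u*0.057454 + p_m*0.237611 + p_d*0.519393] = 0.256226


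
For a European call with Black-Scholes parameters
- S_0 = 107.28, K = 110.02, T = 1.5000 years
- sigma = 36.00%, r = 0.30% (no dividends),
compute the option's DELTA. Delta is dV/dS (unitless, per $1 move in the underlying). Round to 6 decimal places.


Answer: Delta = 0.568855

Derivation:
d1 = 0.1734603248; d2 = -0.2674478290
phi(d1) = 0.3929854167; exp(-qT) = 1.0000000000; exp(-rT) = 0.9955101098
N(d1) = 0.5688551943
Delta = exp(-qT) * N(d1) = 1.0000000000 * 0.5688551943 = 0.568855


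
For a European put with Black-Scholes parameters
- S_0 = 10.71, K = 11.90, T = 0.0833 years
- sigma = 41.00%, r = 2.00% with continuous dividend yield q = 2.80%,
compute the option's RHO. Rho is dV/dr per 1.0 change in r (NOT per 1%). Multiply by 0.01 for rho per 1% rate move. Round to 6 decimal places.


d1 = -0.8368370670; d2 = -0.9551701985
phi(d1) = 0.2810882304; exp(-qT) = 0.9976703179; exp(-rT) = 0.9983353870
N(-d2) = 0.8302541830
Rho = -K*T*exp(-rT)*N(-d2) = -11.9000 * 0.0833 * 0.9983353870 * 0.8302541830 = -0.821636

Answer: Rho = -0.821636


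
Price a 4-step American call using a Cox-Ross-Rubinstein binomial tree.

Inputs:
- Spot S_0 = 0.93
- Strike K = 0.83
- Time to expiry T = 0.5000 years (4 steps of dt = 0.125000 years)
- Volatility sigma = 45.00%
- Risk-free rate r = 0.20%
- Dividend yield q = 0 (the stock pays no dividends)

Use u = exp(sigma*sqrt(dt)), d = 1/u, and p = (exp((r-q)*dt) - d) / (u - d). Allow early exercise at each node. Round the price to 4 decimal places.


Answer: Price = V(0,0) = 0.1736

Derivation:
dt = T/N = 0.125000
u = exp(sigma*sqrt(dt)) = 1.172454; d = 1/u = 0.852912
p = (exp((r-q)*dt) - d) / (u - d) = 0.461091
Discount per step: exp(-r*dt) = 0.999750
Stock lattice S(k, i) with i counting down-moves:
  k=0: S(0,0) = 0.9300
  k=1: S(1,0) = 1.0904; S(1,1) = 0.7932
  k=2: S(2,0) = 1.2784; S(2,1) = 0.9300; S(2,2) = 0.6765
  k=3: S(3,0) = 1.4989; S(3,1) = 1.0904; S(3,2) = 0.7932; S(3,3) = 0.5770
  k=4: S(4,0) = 1.7574; S(4,1) = 1.2784; S(4,2) = 0.9300; S(4,3) = 0.6765; S(4,4) = 0.4922
Terminal payoffs V(N, i) = max(S_T - K, 0):
  V(4,0) = 0.927382; V(4,1) = 0.448423; V(4,2) = 0.100000; V(4,3) = 0.000000; V(4,4) = 0.000000
Backward induction: V(k, i) = exp(-r*dt) * [p * V(k+1, i) + (1-p) * V(k+1, i+1)]; then take max(V_cont, immediate exercise) for American.
  V(3,0) = exp(-r*dt) * [p*0.927382 + (1-p)*0.448423] = 0.669100; exercise = 0.668892; V(3,0) = max -> 0.669100
  V(3,1) = exp(-r*dt) * [p*0.448423 + (1-p)*0.100000] = 0.260590; exercise = 0.260382; V(3,1) = max -> 0.260590
  V(3,2) = exp(-r*dt) * [p*0.100000 + (1-p)*0.000000] = 0.046098; exercise = 0.000000; V(3,2) = max -> 0.046098
  V(3,3) = exp(-r*dt) * [p*0.000000 + (1-p)*0.000000] = 0.000000; exercise = 0.000000; V(3,3) = max -> 0.000000
  V(2,0) = exp(-r*dt) * [p*0.669100 + (1-p)*0.260590] = 0.448838; exercise = 0.448423; V(2,0) = max -> 0.448838
  V(2,1) = exp(-r*dt) * [p*0.260590 + (1-p)*0.046098] = 0.144962; exercise = 0.100000; V(2,1) = max -> 0.144962
  V(2,2) = exp(-r*dt) * [p*0.046098 + (1-p)*0.000000] = 0.021250; exercise = 0.000000; V(2,2) = max -> 0.021250
  V(1,0) = exp(-r*dt) * [p*0.448838 + (1-p)*0.144962] = 0.285005; exercise = 0.260382; V(1,0) = max -> 0.285005
  V(1,1) = exp(-r*dt) * [p*0.144962 + (1-p)*0.021250] = 0.078273; exercise = 0.000000; V(1,1) = max -> 0.078273
  V(0,0) = exp(-r*dt) * [p*0.285005 + (1-p)*0.078273] = 0.173552; exercise = 0.100000; V(0,0) = max -> 0.173552


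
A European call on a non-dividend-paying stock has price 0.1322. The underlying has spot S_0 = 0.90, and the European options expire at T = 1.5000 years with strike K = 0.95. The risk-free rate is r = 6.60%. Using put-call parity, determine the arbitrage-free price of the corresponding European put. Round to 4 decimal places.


Put-call parity: C - P = S_0 * exp(-qT) - K * exp(-rT).
S_0 * exp(-qT) = 0.9000 * 1.00000000 = 0.90000000
K * exp(-rT) = 0.9500 * 0.90574271 = 0.86045557
P = C - S*exp(-qT) + K*exp(-rT)
P = 0.1322 - 0.90000000 + 0.86045557 = 0.0927

Answer: Put price = 0.0927


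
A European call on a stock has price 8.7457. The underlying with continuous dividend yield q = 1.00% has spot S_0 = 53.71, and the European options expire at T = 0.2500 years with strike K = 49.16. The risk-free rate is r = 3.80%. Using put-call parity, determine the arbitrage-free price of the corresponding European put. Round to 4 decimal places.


Answer: Put price = 3.8650

Derivation:
Put-call parity: C - P = S_0 * exp(-qT) - K * exp(-rT).
S_0 * exp(-qT) = 53.7100 * 0.99750312 = 53.57589270
K * exp(-rT) = 49.1600 * 0.99054498 = 48.69519134
P = C - S*exp(-qT) + K*exp(-rT)
P = 8.7457 - 53.57589270 + 48.69519134 = 3.8650


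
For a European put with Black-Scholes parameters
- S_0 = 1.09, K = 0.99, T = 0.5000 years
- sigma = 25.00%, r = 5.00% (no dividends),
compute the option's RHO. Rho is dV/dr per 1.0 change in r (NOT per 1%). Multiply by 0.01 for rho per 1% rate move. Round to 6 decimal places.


d1 = 0.7741576562; d2 = 0.5973809609
phi(d1) = 0.2956442009; exp(-qT) = 1.0000000000; exp(-rT) = 0.9753099120
N(-d2) = 0.2751265311
Rho = -K*T*exp(-rT)*N(-d2) = -0.9900 * 0.5000 * 0.9753099120 * 0.2751265311 = -0.132825

Answer: Rho = -0.132825


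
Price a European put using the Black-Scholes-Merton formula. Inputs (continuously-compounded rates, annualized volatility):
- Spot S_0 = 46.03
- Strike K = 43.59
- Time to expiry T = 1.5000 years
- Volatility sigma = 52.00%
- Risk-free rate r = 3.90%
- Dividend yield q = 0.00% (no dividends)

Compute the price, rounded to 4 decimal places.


Answer: Price = 8.5926

Derivation:
d1 = (ln(S/K) + (r - q + 0.5*sigma^2) * T) / (sigma * sqrt(T)) = 0.49581063
d2 = d1 - sigma * sqrt(T) = -0.14105671
exp(-rT) = 0.94317824; exp(-qT) = 1.00000000
P = K * exp(-rT) * N(-d2) - S_0 * exp(-qT) * N(-d1)
N(-d1) = 0.31001401; N(-d2) = 0.55608743
P = 43.5900 * 0.94317824 * 0.55608743 - 46.0300 * 1.00000000 * 0.31001401 = 8.5926


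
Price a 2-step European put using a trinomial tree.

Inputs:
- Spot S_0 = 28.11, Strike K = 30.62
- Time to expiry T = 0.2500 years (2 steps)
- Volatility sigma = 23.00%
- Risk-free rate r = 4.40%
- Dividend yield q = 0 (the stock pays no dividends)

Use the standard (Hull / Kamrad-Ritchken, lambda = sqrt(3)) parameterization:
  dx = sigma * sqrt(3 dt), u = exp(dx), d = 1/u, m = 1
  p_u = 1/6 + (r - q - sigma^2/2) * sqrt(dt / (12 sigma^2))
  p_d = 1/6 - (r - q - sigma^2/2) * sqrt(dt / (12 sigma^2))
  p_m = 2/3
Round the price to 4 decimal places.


Answer: Price = V(0,0) = 2.7756

Derivation:
dt = T/N = 0.125000; dx = sigma*sqrt(3*dt) = 0.140846
u = exp(dx) = 1.151247; d = 1/u = 0.868623
p_u = 0.174454, p_m = 0.666667, p_d = 0.158879
Discount per step: exp(-r*dt) = 0.994515
Stock lattice S(k, j) with j the centered position index:
  k=0: S(0,+0) = 28.1100
  k=1: S(1,-1) = 24.4170; S(1,+0) = 28.1100; S(1,+1) = 32.3616
  k=2: S(2,-2) = 21.2092; S(2,-1) = 24.4170; S(2,+0) = 28.1100; S(2,+1) = 32.3616; S(2,+2) = 37.2561
Terminal payoffs V(N, j) = max(K - S_T, 0):
  V(2,-2) = 9.410821; V(2,-1) = 6.202997; V(2,+0) = 2.510000; V(2,+1) = 0.000000; V(2,+2) = 0.000000
Backward induction: V(k, j) = exp(-r*dt) * [p_u * V(k+1, j+1) + p_m * V(k+1, j) + p_d * V(k+1, j-1)]
  V(1,-1) = exp(-r*dt) * [p_u*2.510000 + p_m*6.202997 + p_d*9.410821] = 6.035108
  V(1,+0) = exp(-r*dt) * [p_u*0.000000 + p_m*2.510000 + p_d*6.202997] = 2.644275
  V(1,+1) = exp(-r*dt) * [p_u*0.000000 + p_m*0.000000 + p_d*2.510000] = 0.396599
  V(0,+0) = exp(-r*dt) * [p_u*0.396599 + p_m*2.644275 + p_d*6.035108] = 2.775582


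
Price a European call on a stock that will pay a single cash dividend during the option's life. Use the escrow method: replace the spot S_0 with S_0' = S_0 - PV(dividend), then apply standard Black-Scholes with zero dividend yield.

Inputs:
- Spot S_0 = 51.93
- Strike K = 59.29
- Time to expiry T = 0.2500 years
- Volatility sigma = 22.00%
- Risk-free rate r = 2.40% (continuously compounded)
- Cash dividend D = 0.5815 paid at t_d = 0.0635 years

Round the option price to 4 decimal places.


PV(D) = D * exp(-r * t_d) = 0.5815 * 0.99847716 = 0.58061447
S_0' = S_0 - PV(D) = 51.9300 - 0.58061447 = 51.34938553
d1 = (ln(S_0'/K) + (r + sigma^2/2)*T) / (sigma*sqrt(T)) = -1.19761534
d2 = d1 - sigma*sqrt(T) = -1.30761534
exp(-rT) = 0.99401796
N(d1) = 0.11553340; N(d2) = 0.09550191
C = S_0' * N(d1) - K * exp(-rT) * N(d2) = 51.34938553 * 0.11553340 - 59.2900 * 0.99401796 * 0.09550191 = 0.3041

Answer: Price = 0.3041


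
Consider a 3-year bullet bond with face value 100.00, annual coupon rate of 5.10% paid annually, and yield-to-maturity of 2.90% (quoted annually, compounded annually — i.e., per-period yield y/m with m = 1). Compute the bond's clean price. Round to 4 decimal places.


Answer: Price = 106.2349

Derivation:
Coupon per period c = face * coupon_rate / m = 5.100000
Periods per year m = 1; per-period yield y/m = 0.029000
Number of cashflows N = 3
Cashflows (t years, CF_t, discount factor 1/(1+y/m)^(m*t), PV):
  t = 1.0000: CF_t = 5.100000, DF = 0.971817, PV = 4.956268
  t = 2.0000: CF_t = 5.100000, DF = 0.944429, PV = 4.816587
  t = 3.0000: CF_t = 105.100000, DF = 0.917812, PV = 96.462073
Price P = sum_t PV_t = 106.234929


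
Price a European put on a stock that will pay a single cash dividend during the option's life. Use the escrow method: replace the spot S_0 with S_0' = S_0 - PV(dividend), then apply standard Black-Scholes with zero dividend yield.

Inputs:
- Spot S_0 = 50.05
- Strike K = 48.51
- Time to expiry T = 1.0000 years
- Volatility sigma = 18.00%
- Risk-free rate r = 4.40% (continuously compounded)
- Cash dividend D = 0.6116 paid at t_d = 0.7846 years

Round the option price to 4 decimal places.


PV(D) = D * exp(-r * t_d) = 0.6116 * 0.96606670 = 0.59084639
S_0' = S_0 - PV(D) = 50.0500 - 0.59084639 = 49.45915361
d1 = (ln(S_0'/K) + (r + sigma^2/2)*T) / (sigma*sqrt(T)) = 0.44209548
d2 = d1 - sigma*sqrt(T) = 0.26209548
exp(-rT) = 0.95695396
N(-d1) = 0.32921006; N(-d2) = 0.39662391
P = K * exp(-rT) * N(-d2) - S_0' * N(-d1) = 48.5100 * 0.95695396 * 0.39662391 - 49.45915361 * 0.32921006 = 2.1296

Answer: Price = 2.1296


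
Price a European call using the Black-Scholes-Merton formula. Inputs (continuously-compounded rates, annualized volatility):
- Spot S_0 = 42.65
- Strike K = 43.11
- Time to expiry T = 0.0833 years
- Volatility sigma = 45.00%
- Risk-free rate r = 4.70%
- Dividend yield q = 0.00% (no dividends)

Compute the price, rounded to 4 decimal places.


Answer: Price = 2.0731

Derivation:
d1 = (ln(S/K) + (r - q + 0.5*sigma^2) * T) / (sigma * sqrt(T)) = 0.01248489
d2 = d1 - sigma * sqrt(T) = -0.11739294
exp(-rT) = 0.99609255; exp(-qT) = 1.00000000
C = S_0 * exp(-qT) * N(d1) - K * exp(-rT) * N(d2)
N(d1) = 0.50498062; N(d2) = 0.45327434
C = 42.6500 * 1.00000000 * 0.50498062 - 43.1100 * 0.99609255 * 0.45327434 = 2.0731


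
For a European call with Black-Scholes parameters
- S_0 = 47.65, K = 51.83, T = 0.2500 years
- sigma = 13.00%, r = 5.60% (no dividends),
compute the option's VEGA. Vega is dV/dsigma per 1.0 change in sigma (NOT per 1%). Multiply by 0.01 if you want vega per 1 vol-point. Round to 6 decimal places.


Answer: Vega = 5.501365

Derivation:
d1 = -1.0457538785; d2 = -1.1107538785
phi(d1) = 0.2309072601; exp(-qT) = 1.0000000000; exp(-rT) = 0.9860975443
Vega = S * exp(-qT) * phi(d1) * sqrt(T) = 47.6500 * 1.0000000000 * 0.2309072601 * 0.5000000000 = 5.501365


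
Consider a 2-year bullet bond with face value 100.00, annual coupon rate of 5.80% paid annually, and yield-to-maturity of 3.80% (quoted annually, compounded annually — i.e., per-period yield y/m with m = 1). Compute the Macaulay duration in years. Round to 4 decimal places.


Answer: Macaulay duration = 1.9462 years

Derivation:
Coupon per period c = face * coupon_rate / m = 5.800000
Periods per year m = 1; per-period yield y/m = 0.038000
Number of cashflows N = 2
Cashflows (t years, CF_t, discount factor 1/(1+y/m)^(m*t), PV):
  t = 1.0000: CF_t = 5.800000, DF = 0.963391, PV = 5.587669
  t = 2.0000: CF_t = 105.800000, DF = 0.928122, PV = 98.195359
Price P = sum_t PV_t = 103.783027
Macaulay numerator sum_t t * PV_t:
  t * PV_t at t = 1.0000: 5.587669
  t * PV_t at t = 2.0000: 196.390717
Macaulay duration D = (sum_t t * PV_t) / P = 201.978386 / 103.783027 = 1.946160


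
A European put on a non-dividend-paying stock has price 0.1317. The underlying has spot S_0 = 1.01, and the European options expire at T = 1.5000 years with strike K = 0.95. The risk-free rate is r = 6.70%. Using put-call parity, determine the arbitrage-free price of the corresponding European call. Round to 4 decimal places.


Answer: Call price = 0.2825

Derivation:
Put-call parity: C - P = S_0 * exp(-qT) - K * exp(-rT).
S_0 * exp(-qT) = 1.0100 * 1.00000000 = 1.01000000
K * exp(-rT) = 0.9500 * 0.90438511 = 0.85916586
C = P + S*exp(-qT) - K*exp(-rT)
C = 0.1317 + 1.01000000 - 0.85916586 = 0.2825


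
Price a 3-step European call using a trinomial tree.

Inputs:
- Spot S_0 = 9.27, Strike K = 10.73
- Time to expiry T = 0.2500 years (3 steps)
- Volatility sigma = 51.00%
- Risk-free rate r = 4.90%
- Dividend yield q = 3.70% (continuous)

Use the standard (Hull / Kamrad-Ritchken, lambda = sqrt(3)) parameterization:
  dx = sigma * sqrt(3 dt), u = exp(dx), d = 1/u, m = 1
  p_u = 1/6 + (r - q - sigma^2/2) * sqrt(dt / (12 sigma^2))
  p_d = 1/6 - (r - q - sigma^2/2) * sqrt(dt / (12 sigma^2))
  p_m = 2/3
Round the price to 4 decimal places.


Answer: Price = V(0,0) = 0.4851

Derivation:
dt = T/N = 0.083333; dx = sigma*sqrt(3*dt) = 0.255000
u = exp(dx) = 1.290462; d = 1/u = 0.774916
p_u = 0.147377, p_m = 0.666667, p_d = 0.185956
Discount per step: exp(-r*dt) = 0.995925
Stock lattice S(k, j) with j the centered position index:
  k=0: S(0,+0) = 9.2700
  k=1: S(1,-1) = 7.1835; S(1,+0) = 9.2700; S(1,+1) = 11.9626
  k=2: S(2,-2) = 5.5666; S(2,-1) = 7.1835; S(2,+0) = 9.2700; S(2,+1) = 11.9626; S(2,+2) = 15.4372
  k=3: S(3,-3) = 4.3136; S(3,-2) = 5.5666; S(3,-1) = 7.1835; S(3,+0) = 9.2700; S(3,+1) = 11.9626; S(3,+2) = 15.4372; S(3,+3) = 19.9212
Terminal payoffs V(N, j) = max(S_T - K, 0):
  V(3,-3) = 0.000000; V(3,-2) = 0.000000; V(3,-1) = 0.000000; V(3,+0) = 0.000000; V(3,+1) = 1.232579; V(3,+2) = 4.707249; V(3,+3) = 9.191178
Backward induction: V(k, j) = exp(-r*dt) * [p_u * V(k+1, j+1) + p_m * V(k+1, j) + p_d * V(k+1, j-1)]
  V(2,-2) = exp(-r*dt) * [p_u*0.000000 + p_m*0.000000 + p_d*0.000000] = 0.000000
  V(2,-1) = exp(-r*dt) * [p_u*0.000000 + p_m*0.000000 + p_d*0.000000] = 0.000000
  V(2,+0) = exp(-r*dt) * [p_u*1.232579 + p_m*0.000000 + p_d*0.000000] = 0.180914
  V(2,+1) = exp(-r*dt) * [p_u*4.707249 + p_m*1.232579 + p_d*0.000000] = 1.509286
  V(2,+2) = exp(-r*dt) * [p_u*9.191178 + p_m*4.707249 + p_d*1.232579] = 4.702702
  V(1,-1) = exp(-r*dt) * [p_u*0.180914 + p_m*0.000000 + p_d*0.000000] = 0.026554
  V(1,+0) = exp(-r*dt) * [p_u*1.509286 + p_m*0.180914 + p_d*0.000000] = 0.341646
  V(1,+1) = exp(-r*dt) * [p_u*4.702702 + p_m*1.509286 + p_d*0.180914] = 1.725844
  V(0,+0) = exp(-r*dt) * [p_u*1.725844 + p_m*0.341646 + p_d*0.026554] = 0.485068


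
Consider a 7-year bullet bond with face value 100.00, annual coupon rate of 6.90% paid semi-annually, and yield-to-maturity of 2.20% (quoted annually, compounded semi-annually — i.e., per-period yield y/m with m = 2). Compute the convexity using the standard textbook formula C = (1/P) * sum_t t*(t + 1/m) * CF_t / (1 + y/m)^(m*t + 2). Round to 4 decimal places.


Answer: Convexity = 40.2618

Derivation:
Coupon per period c = face * coupon_rate / m = 3.450000
Periods per year m = 2; per-period yield y/m = 0.011000
Number of cashflows N = 14
Cashflows (t years, CF_t, discount factor 1/(1+y/m)^(m*t), PV):
  t = 0.5000: CF_t = 3.450000, DF = 0.989120, PV = 3.412463
  t = 1.0000: CF_t = 3.450000, DF = 0.978358, PV = 3.375334
  t = 1.5000: CF_t = 3.450000, DF = 0.967713, PV = 3.338610
  t = 2.0000: CF_t = 3.450000, DF = 0.957184, PV = 3.302284
  t = 2.5000: CF_t = 3.450000, DF = 0.946769, PV = 3.266354
  t = 3.0000: CF_t = 3.450000, DF = 0.936468, PV = 3.230816
  t = 3.5000: CF_t = 3.450000, DF = 0.926279, PV = 3.195663
  t = 4.0000: CF_t = 3.450000, DF = 0.916201, PV = 3.160893
  t = 4.5000: CF_t = 3.450000, DF = 0.906232, PV = 3.126502
  t = 5.0000: CF_t = 3.450000, DF = 0.896372, PV = 3.092485
  t = 5.5000: CF_t = 3.450000, DF = 0.886620, PV = 3.058837
  t = 6.0000: CF_t = 3.450000, DF = 0.876973, PV = 3.025556
  t = 6.5000: CF_t = 3.450000, DF = 0.867431, PV = 2.992637
  t = 7.0000: CF_t = 103.450000, DF = 0.857993, PV = 88.759392
Price P = sum_t PV_t = 130.337827
Convexity numerator sum_t t*(t + 1/m) * CF_t / (1+y/m)^(m*t + 2):
  t = 0.5000: term = 1.669305
  t = 1.0000: term = 4.953427
  t = 1.5000: term = 9.799063
  t = 2.0000: term = 16.154078
  t = 2.5000: term = 23.967474
  t = 3.0000: term = 33.189381
  t = 3.5000: term = 43.771026
  t = 4.0000: term = 55.664722
  t = 4.5000: term = 68.823840
  t = 5.0000: term = 83.202796
  t = 5.5000: term = 98.757028
  t = 6.0000: term = 115.442979
  t = 6.5000: term = 133.218076
  t = 7.0000: term = 4559.018022
Convexity = (1/P) * sum = 5247.631217 / 130.337827 = 40.261767


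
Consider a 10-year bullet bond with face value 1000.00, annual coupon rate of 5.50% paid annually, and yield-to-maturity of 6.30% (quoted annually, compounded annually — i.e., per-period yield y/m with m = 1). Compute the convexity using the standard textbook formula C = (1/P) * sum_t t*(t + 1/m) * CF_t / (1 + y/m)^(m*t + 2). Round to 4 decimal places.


Answer: Convexity = 70.3822

Derivation:
Coupon per period c = face * coupon_rate / m = 55.000000
Periods per year m = 1; per-period yield y/m = 0.063000
Number of cashflows N = 10
Cashflows (t years, CF_t, discount factor 1/(1+y/m)^(m*t), PV):
  t = 1.0000: CF_t = 55.000000, DF = 0.940734, PV = 51.740357
  t = 2.0000: CF_t = 55.000000, DF = 0.884980, PV = 48.673902
  t = 3.0000: CF_t = 55.000000, DF = 0.832531, PV = 45.789183
  t = 4.0000: CF_t = 55.000000, DF = 0.783190, PV = 43.075431
  t = 5.0000: CF_t = 55.000000, DF = 0.736773, PV = 40.522513
  t = 6.0000: CF_t = 55.000000, DF = 0.693107, PV = 38.120896
  t = 7.0000: CF_t = 55.000000, DF = 0.652029, PV = 35.861615
  t = 8.0000: CF_t = 55.000000, DF = 0.613386, PV = 33.736232
  t = 9.0000: CF_t = 55.000000, DF = 0.577033, PV = 31.736813
  t = 10.0000: CF_t = 1055.000000, DF = 0.542834, PV = 572.690283
Price P = sum_t PV_t = 941.947224
Convexity numerator sum_t t*(t + 1/m) * CF_t / (1+y/m)^(m*t + 2):
  t = 1.0000: term = 91.578366
  t = 2.0000: term = 258.452586
  t = 3.0000: term = 486.270152
  t = 4.0000: term = 762.417924
  t = 5.0000: term = 1075.848435
  t = 6.0000: term = 1416.921740
  t = 7.0000: term = 1777.261511
  t = 8.0000: term = 2149.624190
  t = 9.0000: term = 2527.780092
  t = 10.0000: term = 55750.141051
Convexity = (1/P) * sum = 66296.296049 / 941.947224 = 70.382177


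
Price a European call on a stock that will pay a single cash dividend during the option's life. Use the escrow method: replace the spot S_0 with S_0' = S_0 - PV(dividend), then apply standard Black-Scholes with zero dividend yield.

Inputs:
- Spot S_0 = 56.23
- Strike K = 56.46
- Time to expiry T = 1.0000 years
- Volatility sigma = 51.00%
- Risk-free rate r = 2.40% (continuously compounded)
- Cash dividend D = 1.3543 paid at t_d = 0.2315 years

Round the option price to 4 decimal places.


Answer: Price = 10.9521

Derivation:
PV(D) = D * exp(-r * t_d) = 1.3543 * 0.99445941 = 1.34679637
S_0' = S_0 - PV(D) = 56.2300 - 1.34679637 = 54.88320363
d1 = (ln(S_0'/K) + (r + sigma^2/2)*T) / (sigma*sqrt(T)) = 0.24651948
d2 = d1 - sigma*sqrt(T) = -0.26348052
exp(-rT) = 0.97628571
N(d1) = 0.59735994; N(d2) = 0.39609012
C = S_0' * N(d1) - K * exp(-rT) * N(d2) = 54.88320363 * 0.59735994 - 56.4600 * 0.97628571 * 0.39609012 = 10.9521


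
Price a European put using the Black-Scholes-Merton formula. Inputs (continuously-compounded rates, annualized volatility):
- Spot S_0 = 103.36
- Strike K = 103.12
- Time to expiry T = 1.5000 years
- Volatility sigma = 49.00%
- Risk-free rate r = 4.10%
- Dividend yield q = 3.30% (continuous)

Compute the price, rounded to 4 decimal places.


Answer: Price = 22.3440

Derivation:
d1 = (ln(S/K) + (r - q + 0.5*sigma^2) * T) / (sigma * sqrt(T)) = 0.32393199
d2 = d1 - sigma * sqrt(T) = -0.27619300
exp(-rT) = 0.94035295; exp(-qT) = 0.95170516
P = K * exp(-rT) * N(-d2) - S_0 * exp(-qT) * N(-d1)
N(-d1) = 0.37299476; N(-d2) = 0.60880008
P = 103.1200 * 0.94035295 * 0.60880008 - 103.3600 * 0.95170516 * 0.37299476 = 22.3440
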